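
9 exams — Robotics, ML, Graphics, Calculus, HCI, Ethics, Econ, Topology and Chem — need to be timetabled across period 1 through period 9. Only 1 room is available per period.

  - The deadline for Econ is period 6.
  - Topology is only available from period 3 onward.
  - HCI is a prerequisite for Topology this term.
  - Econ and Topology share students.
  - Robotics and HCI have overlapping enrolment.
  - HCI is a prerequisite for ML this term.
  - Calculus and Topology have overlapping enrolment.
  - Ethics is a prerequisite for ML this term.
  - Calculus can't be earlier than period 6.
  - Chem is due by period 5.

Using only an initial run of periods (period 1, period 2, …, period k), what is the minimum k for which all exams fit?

The precedence chain requires at least 2 distinct periods.
With at most 1 per period and 9 exams, at least 9 periods are needed.
Calculus can't be placed before period 6, so the schedule must run through at least period 6.
9 works (last occupied period: period 9): for example Robotics=period 8; Topology=period 4; ML=period 7; Graphics=period 9; Calculus=period 6; Ethics=period 5; HCI=period 3; Chem=period 1; Econ=period 2.

9 periods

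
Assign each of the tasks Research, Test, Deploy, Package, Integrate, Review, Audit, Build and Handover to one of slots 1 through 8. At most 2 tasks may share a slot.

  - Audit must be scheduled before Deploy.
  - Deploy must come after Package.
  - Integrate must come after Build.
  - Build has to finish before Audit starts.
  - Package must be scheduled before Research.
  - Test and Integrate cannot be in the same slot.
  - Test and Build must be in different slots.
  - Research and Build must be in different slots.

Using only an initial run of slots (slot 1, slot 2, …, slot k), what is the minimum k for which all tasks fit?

The precedence chain requires at least 3 distinct slots.
With at most 2 per slot and 9 tasks, at least 5 slots are needed.
5 works (last occupied slot: 5): for example Test in 4; Build in 1; Audit in 2; Research in 2; Handover in 5; Package in 1; Integrate in 3; Review in 4; Deploy in 3.

5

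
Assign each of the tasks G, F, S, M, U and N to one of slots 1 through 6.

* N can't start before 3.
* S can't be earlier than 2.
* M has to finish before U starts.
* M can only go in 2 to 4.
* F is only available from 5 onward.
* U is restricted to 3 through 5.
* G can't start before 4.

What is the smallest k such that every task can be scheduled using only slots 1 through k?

The precedence chain requires at least 2 distinct slots.
F can't be placed before 5, so the schedule must run through at least slot 5.
5 works (last occupied slot: 5): for example G -> 4, U -> 3, N -> 3, F -> 5, M -> 2, S -> 2.

5 slots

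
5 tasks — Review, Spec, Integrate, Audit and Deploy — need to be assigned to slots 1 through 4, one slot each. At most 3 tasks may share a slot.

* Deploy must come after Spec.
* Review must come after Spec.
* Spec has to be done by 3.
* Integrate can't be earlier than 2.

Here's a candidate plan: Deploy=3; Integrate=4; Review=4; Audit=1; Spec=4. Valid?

Deploy must come after Spec — violated.
Spec has to be done by 3 — violated.
Integrate can't be earlier than 2 — holds.
Review must come after Spec — violated.
At most 3 tasks may share a slot — holds.

No. Spec has to be done by 3 is not satisfied.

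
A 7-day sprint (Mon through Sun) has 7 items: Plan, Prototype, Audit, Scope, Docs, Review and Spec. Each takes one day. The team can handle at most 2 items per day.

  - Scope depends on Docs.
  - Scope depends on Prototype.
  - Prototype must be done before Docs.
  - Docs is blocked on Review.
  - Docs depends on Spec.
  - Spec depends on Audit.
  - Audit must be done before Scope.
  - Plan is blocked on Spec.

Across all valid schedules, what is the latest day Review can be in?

Downstream work caps Review at Fri.
Review at Fri is achievable: Spec=Tue; Review=Fri; Prototype=Mon; Plan=Wed; Scope=Sun; Docs=Sat; Audit=Mon.

Fri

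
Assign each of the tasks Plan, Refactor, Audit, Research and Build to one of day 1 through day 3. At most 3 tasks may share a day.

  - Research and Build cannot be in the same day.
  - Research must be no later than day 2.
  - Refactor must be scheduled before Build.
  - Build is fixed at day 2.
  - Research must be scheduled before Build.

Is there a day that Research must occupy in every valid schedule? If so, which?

day 1

Research's window is day 1–day 2.
Build is fixed at day 2, and Research can't share a day with Build.
So Research must be day 1.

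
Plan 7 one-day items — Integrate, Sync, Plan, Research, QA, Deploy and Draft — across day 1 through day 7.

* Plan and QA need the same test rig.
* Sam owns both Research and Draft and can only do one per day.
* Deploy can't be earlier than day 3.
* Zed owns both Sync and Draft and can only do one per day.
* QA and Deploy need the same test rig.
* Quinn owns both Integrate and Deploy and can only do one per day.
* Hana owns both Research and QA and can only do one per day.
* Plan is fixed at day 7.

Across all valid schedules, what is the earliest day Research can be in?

day 1

Research at day 1 is achievable: Research -> day 1, Integrate -> day 1, QA -> day 2, Sync -> day 1, Draft -> day 2, Deploy -> day 3, Plan -> day 7.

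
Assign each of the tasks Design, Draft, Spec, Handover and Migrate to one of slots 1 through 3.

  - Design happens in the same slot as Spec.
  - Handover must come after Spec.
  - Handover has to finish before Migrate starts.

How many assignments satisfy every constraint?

3

Enumerating: Handover=2, Migrate=3, Spec=1, Design=1, Draft=1 | Handover -> 2; Design -> 1; Migrate -> 3; Draft -> 2; Spec -> 1 | Spec in 1; Handover in 2; Migrate in 3; Design in 1; Draft in 3.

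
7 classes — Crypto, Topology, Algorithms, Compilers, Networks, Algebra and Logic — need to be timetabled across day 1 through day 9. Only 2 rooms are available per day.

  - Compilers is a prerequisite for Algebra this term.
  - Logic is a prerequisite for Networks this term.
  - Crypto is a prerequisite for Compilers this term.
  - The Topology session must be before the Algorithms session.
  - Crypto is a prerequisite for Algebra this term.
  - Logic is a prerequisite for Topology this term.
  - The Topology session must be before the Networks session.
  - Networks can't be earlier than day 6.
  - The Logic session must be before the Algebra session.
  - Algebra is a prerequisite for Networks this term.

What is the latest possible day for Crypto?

day 6

Downstream work caps Crypto at day 6.
Crypto at day 6 is achievable: Crypto=day 6; Logic=day 1; Algebra=day 8; Networks=day 9; Compilers=day 7; Topology=day 2; Algorithms=day 3.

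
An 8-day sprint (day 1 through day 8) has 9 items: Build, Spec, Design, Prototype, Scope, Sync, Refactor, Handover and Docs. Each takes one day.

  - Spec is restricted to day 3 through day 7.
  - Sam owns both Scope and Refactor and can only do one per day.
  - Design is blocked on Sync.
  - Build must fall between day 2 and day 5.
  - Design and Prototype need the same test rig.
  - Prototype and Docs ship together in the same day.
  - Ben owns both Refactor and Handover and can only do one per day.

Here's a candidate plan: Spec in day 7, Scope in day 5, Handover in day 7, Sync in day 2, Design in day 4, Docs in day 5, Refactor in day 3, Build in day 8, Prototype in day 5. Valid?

Build must fall between day 2 and day 5 — violated.
Sam owns both Scope and Refactor and can only do one per day — holds.
Design and Prototype need the same test rig — holds.
Ben owns both Refactor and Handover and can only do one per day — holds.
Design is blocked on Sync — holds.
Spec is restricted to day 3 through day 7 — holds.
Prototype and Docs ship together in the same day — holds.

No — it violates: Build must fall between day 2 and day 5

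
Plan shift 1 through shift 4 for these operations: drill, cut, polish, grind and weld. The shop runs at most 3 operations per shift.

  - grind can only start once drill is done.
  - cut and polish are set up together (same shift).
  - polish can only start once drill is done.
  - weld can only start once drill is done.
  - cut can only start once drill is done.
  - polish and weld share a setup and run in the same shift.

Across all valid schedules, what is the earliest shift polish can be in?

Precedence pushes polish to at least shift 2.
polish at shift 2 is achievable: drill in shift 1, cut in shift 2, grind in shift 3, weld in shift 2, polish in shift 2.

shift 2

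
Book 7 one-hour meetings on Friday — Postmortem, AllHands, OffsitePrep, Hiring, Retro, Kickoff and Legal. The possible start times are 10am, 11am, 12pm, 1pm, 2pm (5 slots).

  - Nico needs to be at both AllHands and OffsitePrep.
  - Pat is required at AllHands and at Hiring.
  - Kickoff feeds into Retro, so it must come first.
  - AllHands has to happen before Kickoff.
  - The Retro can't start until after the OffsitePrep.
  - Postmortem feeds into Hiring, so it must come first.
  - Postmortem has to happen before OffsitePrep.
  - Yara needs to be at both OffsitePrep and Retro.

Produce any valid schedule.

Legal in 10am; Postmortem in 10am; Retro in 12pm; AllHands in 10am; OffsitePrep in 11am; Kickoff in 11am; Hiring in 11am

Checking: Kickoff(11am) before Retro(12pm); Postmortem(10am) before Hiring(11am); AllHands(10am) before Kickoff(11am); Postmortem(10am) before OffsitePrep(11am); OffsitePrep(11am) before Retro(12pm); AllHands(10am) != Hiring(11am); AllHands(10am) != OffsitePrep(11am); OffsitePrep(11am) != Retro(12pm).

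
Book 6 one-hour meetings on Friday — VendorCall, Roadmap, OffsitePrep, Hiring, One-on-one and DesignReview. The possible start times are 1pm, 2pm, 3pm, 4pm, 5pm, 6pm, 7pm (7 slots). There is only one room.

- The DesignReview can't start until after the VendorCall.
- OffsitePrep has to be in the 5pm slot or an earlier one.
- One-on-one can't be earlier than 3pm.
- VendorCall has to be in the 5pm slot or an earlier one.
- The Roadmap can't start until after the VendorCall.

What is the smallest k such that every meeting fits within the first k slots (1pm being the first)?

6

The precedence chain requires at least 2 distinct slots.
With at most 1 per slot and 6 meetings, at least 6 slots are needed.
One-on-one can't be placed before 3pm — that is slot 3 counting from 1pm — so the schedule must run through at least 3 slots.
6 works (last occupied slot: 6pm): for example Roadmap=4pm; One-on-one=3pm; Hiring=6pm; DesignReview=5pm; OffsitePrep=2pm; VendorCall=1pm.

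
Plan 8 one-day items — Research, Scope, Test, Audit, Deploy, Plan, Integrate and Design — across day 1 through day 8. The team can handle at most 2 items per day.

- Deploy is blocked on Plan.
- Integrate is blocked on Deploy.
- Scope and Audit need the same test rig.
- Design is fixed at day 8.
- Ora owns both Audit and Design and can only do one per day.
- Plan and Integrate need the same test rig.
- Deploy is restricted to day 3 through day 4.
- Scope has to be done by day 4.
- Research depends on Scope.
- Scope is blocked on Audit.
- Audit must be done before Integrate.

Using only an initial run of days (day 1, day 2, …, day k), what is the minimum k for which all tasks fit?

8 days

The precedence chain requires at least 3 distinct days.
With at most 2 per day and 8 tasks, at least 4 days are needed.
Design can't be placed before day 8, so the schedule must run through at least day 8.
8 works (last occupied day: day 8): for example Audit in day 1; Plan in day 1; Deploy in day 3; Integrate in day 4; Scope in day 2; Test in day 2; Design in day 8; Research in day 3.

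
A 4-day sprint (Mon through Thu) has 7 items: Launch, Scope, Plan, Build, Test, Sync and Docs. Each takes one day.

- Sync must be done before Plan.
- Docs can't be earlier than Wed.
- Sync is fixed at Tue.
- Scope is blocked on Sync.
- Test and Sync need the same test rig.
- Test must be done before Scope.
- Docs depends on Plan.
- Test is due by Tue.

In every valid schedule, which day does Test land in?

Mon

Test's window is Mon–Tue.
Sync is fixed at Tue, and Test can't share a day with Sync.
So Test must be Mon.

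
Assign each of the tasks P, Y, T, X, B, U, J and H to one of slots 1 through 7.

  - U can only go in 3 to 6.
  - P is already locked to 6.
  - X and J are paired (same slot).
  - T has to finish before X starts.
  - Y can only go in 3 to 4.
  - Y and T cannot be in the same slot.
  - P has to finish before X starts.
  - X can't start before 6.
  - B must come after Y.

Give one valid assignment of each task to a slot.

Y=3; T=1; J=7; P=6; U=3; X=7; B=4; H=1

Checking: Y(3) before B(4); T(1) before X(7); P(6) before X(7); Y(3) != T(1); X = J = 7; P=6 in [6,6]; X=7 in [6,7]; Y=3 in [3,4]; U=3 in [3,6].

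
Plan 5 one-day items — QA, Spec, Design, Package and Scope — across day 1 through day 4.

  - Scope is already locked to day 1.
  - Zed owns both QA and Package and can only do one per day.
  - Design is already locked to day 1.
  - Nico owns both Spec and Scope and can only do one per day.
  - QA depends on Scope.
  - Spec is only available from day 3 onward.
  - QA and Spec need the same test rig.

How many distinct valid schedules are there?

Splitting on QA: it can be day 2 (6), day 3 (3), day 4 (3). Listing each branch's schedules as (Spec, Design, Package, Scope) by day number:
QA=day 2: (3,1,1,1) (3,1,3,1) (3,1,4,1) (4,1,1,1) (4,1,3,1) (4,1,4,1) — 6.
QA=day 3: (4,1,1,1) (4,1,2,1) (4,1,4,1) — 3.
QA=day 4: (3,1,1,1) (3,1,2,1) (3,1,3,1) — 3.
Summing: 6 + 3 + 3 = 12.

12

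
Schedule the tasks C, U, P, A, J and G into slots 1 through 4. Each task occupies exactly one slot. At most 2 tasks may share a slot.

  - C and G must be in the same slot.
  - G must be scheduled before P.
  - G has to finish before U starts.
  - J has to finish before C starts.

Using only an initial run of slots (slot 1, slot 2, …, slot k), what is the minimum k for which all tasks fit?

The precedence chain requires at least 3 distinct slots.
With at most 2 per slot and 6 tasks, at least 3 slots are needed.
3 works (last occupied slot: 3): for example U -> 3; J -> 1; G -> 2; P -> 3; C -> 2; A -> 1.

3 slots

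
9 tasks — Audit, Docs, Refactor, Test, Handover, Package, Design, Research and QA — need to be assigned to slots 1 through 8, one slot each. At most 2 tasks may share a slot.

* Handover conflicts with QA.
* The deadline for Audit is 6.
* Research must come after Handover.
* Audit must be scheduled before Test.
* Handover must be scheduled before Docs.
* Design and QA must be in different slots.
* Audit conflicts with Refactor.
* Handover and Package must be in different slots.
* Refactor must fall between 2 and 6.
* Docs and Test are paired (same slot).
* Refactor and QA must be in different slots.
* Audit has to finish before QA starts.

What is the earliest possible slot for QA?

2

Precedence pushes QA to at least 2.
QA at 2 is achievable: Package=3; Design=5; Research=2; Test=4; QA=2; Handover=1; Audit=1; Docs=4; Refactor=3.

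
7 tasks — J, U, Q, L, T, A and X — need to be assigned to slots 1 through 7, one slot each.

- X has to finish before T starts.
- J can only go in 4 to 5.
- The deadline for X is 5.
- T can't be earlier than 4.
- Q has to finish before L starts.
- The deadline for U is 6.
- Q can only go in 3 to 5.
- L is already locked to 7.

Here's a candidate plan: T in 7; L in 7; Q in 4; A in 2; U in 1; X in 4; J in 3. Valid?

No. J can only go in 4 to 5 is not satisfied.

T can't be earlier than 4 — holds.
Q has to finish before L starts — holds.
J can only go in 4 to 5 — violated.
X has to finish before T starts — holds.
Q can only go in 3 to 5 — holds.
The deadline for U is 6 — holds.
L is already locked to 7 — holds.
The deadline for X is 5 — holds.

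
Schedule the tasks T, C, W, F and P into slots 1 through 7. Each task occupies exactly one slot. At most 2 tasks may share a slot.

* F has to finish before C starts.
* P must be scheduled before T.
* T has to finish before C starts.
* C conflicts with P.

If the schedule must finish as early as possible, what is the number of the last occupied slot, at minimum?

The precedence chain requires at least 3 distinct slots.
With at most 2 per slot and 5 tasks, at least 3 slots are needed.
3 works (last occupied slot: 3): for example T=2; W=2; C=3; F=1; P=1.

slot 3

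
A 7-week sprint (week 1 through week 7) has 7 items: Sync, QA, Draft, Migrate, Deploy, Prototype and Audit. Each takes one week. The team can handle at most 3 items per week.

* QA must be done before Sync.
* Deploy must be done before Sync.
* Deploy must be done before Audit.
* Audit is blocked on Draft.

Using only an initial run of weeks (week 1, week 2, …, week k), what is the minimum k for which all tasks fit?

The precedence chain requires at least 2 distinct weeks.
With at most 3 per week and 7 tasks, at least 3 weeks are needed.
3 works (last occupied week: week 3): for example QA=week 1; Deploy=week 1; Migrate=week 2; Sync=week 2; Prototype=week 3; Audit=week 2; Draft=week 1.

3 weeks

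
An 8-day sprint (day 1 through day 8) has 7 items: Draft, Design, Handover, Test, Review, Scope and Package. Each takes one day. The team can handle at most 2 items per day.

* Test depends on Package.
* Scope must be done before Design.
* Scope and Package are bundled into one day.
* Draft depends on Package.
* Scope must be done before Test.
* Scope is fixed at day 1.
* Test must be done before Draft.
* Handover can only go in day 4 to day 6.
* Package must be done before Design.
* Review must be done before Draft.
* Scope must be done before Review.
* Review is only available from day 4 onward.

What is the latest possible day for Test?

day 7

Precedence pushes Test to at least day 2; downstream work caps Test at day 7.
Test at day 7 is achievable: Package=day 1, Draft=day 8, Design=day 2, Handover=day 4, Test=day 7, Review=day 4, Scope=day 1.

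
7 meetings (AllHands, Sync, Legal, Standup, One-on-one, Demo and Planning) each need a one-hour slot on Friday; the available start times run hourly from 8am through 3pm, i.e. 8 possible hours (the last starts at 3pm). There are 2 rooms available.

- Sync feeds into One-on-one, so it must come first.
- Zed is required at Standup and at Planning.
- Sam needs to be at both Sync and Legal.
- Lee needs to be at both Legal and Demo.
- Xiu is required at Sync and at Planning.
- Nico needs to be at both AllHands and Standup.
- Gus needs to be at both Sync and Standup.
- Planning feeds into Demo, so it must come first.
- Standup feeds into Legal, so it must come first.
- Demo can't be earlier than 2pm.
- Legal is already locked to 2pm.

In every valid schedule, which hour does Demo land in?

3pm

Demo's window is 2pm–3pm.
Legal is fixed at 2pm, and Demo can't share a hour with Legal.
So Demo must be 3pm.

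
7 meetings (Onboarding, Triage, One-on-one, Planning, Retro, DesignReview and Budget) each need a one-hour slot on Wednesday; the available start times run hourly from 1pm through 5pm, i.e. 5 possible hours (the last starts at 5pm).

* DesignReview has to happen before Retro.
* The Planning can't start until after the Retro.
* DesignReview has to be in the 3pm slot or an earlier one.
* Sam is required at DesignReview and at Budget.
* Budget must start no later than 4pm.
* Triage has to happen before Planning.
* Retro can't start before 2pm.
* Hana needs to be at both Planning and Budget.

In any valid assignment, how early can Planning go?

3pm

Precedence pushes Planning to at least 3pm.
Planning at 3pm is achievable: Planning in 3pm; Budget in 2pm; DesignReview in 1pm; Onboarding in 1pm; Triage in 1pm; Retro in 2pm; One-on-one in 1pm.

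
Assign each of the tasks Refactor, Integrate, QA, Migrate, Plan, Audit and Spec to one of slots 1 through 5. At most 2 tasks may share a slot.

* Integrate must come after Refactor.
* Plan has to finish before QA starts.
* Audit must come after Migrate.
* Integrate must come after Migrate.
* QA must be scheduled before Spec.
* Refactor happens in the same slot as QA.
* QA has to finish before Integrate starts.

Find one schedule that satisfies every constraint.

Spec in 4; Integrate in 3; Audit in 3; QA in 2; Migrate in 1; Plan in 1; Refactor in 2

Checking: QA(2) before Spec(4); Migrate(1) before Audit(3); Refactor(2) before Integrate(3); Migrate(1) before Integrate(3); Plan(1) before QA(2); QA(2) before Integrate(3); Refactor = QA = 2; max 2 per slot (cap 2).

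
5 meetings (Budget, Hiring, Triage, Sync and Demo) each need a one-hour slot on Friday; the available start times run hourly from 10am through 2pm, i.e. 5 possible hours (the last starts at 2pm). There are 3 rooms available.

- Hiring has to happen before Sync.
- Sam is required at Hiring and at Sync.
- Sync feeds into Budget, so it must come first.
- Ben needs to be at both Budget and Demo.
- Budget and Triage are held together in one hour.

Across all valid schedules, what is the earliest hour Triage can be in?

Triage must be in the same hour as Budget, which can't be before 12pm, so Triage is at least 12pm.
Triage at 12pm is achievable: Triage -> 12pm, Sync -> 11am, Hiring -> 10am, Budget -> 12pm, Demo -> 10am.

12pm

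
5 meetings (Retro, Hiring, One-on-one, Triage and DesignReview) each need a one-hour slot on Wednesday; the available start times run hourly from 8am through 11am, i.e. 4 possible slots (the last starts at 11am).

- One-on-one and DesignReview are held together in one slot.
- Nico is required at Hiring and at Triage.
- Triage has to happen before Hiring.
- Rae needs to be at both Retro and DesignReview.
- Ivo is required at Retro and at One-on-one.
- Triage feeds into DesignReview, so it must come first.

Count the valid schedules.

Splitting on Retro: it can be 8am (14), 9am (11), 10am (9), 11am (8). Listing each branch's schedules as (Hiring, One-on-one, Triage, DesignReview):
Retro=8am: (9am,9am,8am,9am) (9am,10am,8am,10am) (9am,11am,8am,11am) (10am,9am,8am,9am) (10am,10am,8am,10am) (10am,10am,9am,10am) (10am,11am,8am,11am) (10am,11am,9am,11am) (11am,9am,8am,9am) (11am,10am,8am,10am) (11am,10am,9am,10am) (11am,11am,8am,11am) (11am,11am,9am,11am) (11am,11am,10am,11am) — 14.
Retro=9am: (9am,10am,8am,10am) (9am,11am,8am,11am) (10am,10am,8am,10am) (10am,10am,9am,10am) (10am,11am,8am,11am) (10am,11am,9am,11am) (11am,10am,8am,10am) (11am,10am,9am,10am) (11am,11am,8am,11am) (11am,11am,9am,11am) (11am,11am,10am,11am) — 11.
Retro=10am: (9am,9am,8am,9am) (9am,11am,8am,11am) (10am,9am,8am,9am) (10am,11am,8am,11am) (10am,11am,9am,11am) (11am,9am,8am,9am) (11am,11am,8am,11am) (11am,11am,9am,11am) (11am,11am,10am,11am) — 9.
Retro=11am: (9am,9am,8am,9am) (9am,10am,8am,10am) (10am,9am,8am,9am) (10am,10am,8am,10am) (10am,10am,9am,10am) (11am,9am,8am,9am) (11am,10am,8am,10am) (11am,10am,9am,10am) — 8.
Summing: 14 + 11 + 9 + 8 = 42.

42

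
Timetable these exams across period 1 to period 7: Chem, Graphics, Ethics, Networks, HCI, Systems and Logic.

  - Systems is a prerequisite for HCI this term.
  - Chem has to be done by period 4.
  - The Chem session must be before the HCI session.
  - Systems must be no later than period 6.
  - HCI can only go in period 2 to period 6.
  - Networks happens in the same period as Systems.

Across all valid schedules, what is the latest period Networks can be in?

period 5

Networks must be in the same period as Systems, which can't be after period 5, so Networks is at most period 5.
Networks at period 5 is achievable: Graphics=period 1, HCI=period 6, Networks=period 5, Chem=period 1, Logic=period 1, Systems=period 5, Ethics=period 1.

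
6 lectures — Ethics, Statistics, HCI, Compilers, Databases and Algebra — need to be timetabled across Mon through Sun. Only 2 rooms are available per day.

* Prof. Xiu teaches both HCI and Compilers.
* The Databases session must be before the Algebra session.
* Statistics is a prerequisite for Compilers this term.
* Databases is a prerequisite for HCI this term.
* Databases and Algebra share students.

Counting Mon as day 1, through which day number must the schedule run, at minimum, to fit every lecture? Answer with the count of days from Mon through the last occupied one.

The precedence chain requires at least 2 distinct days.
With at most 2 per day and 6 lectures, at least 3 days are needed.
3 works (last occupied day: Wed): for example Ethics -> Wed, HCI -> Tue, Compilers -> Wed, Databases -> Mon, Statistics -> Mon, Algebra -> Tue.

3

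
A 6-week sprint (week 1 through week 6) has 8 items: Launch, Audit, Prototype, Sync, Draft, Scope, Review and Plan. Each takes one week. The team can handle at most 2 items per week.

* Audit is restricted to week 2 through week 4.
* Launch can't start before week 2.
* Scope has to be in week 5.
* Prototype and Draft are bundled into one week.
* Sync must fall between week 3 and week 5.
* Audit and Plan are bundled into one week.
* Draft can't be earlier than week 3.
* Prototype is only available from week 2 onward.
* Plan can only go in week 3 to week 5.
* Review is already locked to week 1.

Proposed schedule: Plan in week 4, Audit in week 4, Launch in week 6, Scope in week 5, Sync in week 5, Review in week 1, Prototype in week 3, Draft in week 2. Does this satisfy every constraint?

Launch can't start before week 2 — holds.
Plan can only go in week 3 to week 5 — holds.
Prototype and Draft are bundled into one week — violated.
Audit and Plan are bundled into one week — holds.
Review is already locked to week 1 — holds.
Sync must fall between week 3 and week 5 — holds.
Scope has to be in week 5 — holds.
Audit is restricted to week 2 through week 4 — holds.
Draft can't be earlier than week 3 — violated.
Prototype is only available from week 2 onward — holds.
The team can handle at most 2 items per week — holds.

No — it violates: Prototype and Draft are bundled into one week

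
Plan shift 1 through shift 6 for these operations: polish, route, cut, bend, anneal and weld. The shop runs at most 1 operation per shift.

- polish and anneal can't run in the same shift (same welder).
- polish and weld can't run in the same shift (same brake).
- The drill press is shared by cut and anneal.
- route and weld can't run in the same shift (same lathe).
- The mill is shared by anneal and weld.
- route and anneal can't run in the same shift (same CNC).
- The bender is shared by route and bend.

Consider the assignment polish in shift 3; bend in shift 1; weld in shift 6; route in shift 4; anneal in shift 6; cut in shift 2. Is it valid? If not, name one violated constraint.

No. The mill is shared by anneal and weld is not satisfied.

The shop runs at most 1 operation per shift — violated.
The mill is shared by anneal and weld — violated.
The bender is shared by route and bend — holds.
The drill press is shared by cut and anneal — holds.
route and weld can't run in the same shift (same lathe) — holds.
route and anneal can't run in the same shift (same CNC) — holds.
polish and weld can't run in the same shift (same brake) — holds.
polish and anneal can't run in the same shift (same welder) — holds.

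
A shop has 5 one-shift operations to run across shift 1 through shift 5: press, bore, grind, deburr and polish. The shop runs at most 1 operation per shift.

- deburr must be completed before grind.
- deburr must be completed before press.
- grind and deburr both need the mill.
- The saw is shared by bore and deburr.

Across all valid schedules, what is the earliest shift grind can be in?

shift 2

Precedence pushes grind to at least shift 2.
grind at shift 2 is achievable: bore -> shift 4, polish -> shift 5, press -> shift 3, grind -> shift 2, deburr -> shift 1.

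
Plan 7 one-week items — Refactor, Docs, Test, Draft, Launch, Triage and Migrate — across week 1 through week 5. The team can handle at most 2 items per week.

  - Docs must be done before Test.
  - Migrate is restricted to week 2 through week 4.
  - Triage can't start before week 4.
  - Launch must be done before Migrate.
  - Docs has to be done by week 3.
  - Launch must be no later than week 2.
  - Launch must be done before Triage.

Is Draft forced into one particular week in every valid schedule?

Draft can be week 1 (e.g. Triage -> week 4, Migrate -> week 2, Docs -> week 2, Draft -> week 1, Launch -> week 1, Test -> week 3, Refactor -> week 3) or week 2 (e.g. Docs -> week 1, Triage -> week 4, Migrate -> week 2, Refactor -> week 3, Test -> week 3, Launch -> week 1, Draft -> week 2).

No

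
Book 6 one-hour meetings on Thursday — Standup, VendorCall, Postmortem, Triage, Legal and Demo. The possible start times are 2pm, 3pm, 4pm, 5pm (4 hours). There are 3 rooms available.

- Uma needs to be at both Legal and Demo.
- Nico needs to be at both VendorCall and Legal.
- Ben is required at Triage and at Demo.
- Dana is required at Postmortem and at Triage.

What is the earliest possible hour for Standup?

2pm

Standup at 2pm is achievable: Standup in 2pm, Postmortem in 2pm, VendorCall in 2pm, Legal in 3pm, Triage in 3pm, Demo in 4pm.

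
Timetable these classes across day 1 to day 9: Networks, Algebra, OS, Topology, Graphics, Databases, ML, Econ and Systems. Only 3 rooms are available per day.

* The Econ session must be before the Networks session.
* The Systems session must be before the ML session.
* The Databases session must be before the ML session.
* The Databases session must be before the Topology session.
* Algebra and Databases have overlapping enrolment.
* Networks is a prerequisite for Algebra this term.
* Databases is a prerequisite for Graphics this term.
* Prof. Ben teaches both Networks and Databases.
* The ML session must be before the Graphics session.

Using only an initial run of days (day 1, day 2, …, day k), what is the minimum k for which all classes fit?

3 days

The precedence chain requires at least 3 distinct days.
With at most 3 per day and 9 classes, at least 3 days are needed.
3 works (last occupied day: day 3): for example Graphics in day 3, Econ in day 1, Databases in day 1, Systems in day 1, Topology in day 2, Algebra in day 3, ML in day 2, OS in day 3, Networks in day 2.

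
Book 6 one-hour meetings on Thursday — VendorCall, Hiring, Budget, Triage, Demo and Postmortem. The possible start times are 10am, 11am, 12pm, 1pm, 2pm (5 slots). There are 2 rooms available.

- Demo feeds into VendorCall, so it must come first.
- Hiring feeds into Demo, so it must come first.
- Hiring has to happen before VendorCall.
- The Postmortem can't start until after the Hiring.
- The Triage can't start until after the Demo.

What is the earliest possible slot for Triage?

Precedence pushes Triage to at least 12pm.
Triage at 12pm is achievable: Demo in 11am; VendorCall in 12pm; Budget in 10am; Postmortem in 11am; Hiring in 10am; Triage in 12pm.

12pm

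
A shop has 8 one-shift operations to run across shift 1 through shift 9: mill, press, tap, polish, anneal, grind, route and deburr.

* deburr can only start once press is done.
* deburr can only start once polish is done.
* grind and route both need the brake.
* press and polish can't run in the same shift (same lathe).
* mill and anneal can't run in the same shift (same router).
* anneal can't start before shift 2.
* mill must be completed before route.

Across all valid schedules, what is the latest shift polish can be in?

Downstream work caps polish at shift 8.
polish at shift 8 is achievable: grind in shift 1, tap in shift 1, mill in shift 1, route in shift 2, deburr in shift 9, polish in shift 8, press in shift 1, anneal in shift 2.

shift 8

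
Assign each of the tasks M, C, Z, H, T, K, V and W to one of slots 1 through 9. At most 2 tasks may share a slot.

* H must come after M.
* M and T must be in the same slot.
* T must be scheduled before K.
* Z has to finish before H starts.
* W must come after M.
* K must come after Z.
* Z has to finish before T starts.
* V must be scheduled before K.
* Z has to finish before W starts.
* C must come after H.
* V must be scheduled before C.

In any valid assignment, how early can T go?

2

Precedence pushes T to at least 2; T must be in the same slot as M, which can't be after 7, so T is at most 7.
T at 2 is achievable: V in 1; W in 4; T in 2; H in 3; C in 4; Z in 1; M in 2; K in 3.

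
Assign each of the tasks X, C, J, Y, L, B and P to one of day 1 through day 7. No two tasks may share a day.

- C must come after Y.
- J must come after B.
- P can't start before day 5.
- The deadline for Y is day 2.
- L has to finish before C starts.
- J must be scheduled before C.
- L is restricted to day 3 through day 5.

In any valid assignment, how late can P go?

P is available from day 5.
P at day 7 is achievable: J in day 4, B in day 2, C in day 5, L in day 3, Y in day 1, X in day 6, P in day 7.

day 7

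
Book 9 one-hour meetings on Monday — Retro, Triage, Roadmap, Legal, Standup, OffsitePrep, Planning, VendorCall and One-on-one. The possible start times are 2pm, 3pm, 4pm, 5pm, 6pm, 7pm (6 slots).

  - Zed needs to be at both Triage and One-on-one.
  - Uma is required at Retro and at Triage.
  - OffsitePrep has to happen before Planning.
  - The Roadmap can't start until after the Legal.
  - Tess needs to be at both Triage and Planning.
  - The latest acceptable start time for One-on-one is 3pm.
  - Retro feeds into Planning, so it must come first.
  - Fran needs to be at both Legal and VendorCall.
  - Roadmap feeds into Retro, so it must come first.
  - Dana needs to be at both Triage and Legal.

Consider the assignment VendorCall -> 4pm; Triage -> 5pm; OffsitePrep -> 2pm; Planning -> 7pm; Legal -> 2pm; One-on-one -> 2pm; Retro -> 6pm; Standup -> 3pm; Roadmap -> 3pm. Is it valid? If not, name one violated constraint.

Valid

Tess needs to be at both Triage and Planning — holds.
Uma is required at Retro and at Triage — holds.
OffsitePrep has to happen before Planning — holds.
The Roadmap can't start until after the Legal — holds.
Fran needs to be at both Legal and VendorCall — holds.
Zed needs to be at both Triage and One-on-one — holds.
Dana needs to be at both Triage and Legal — holds.
Roadmap feeds into Retro, so it must come first — holds.
Retro feeds into Planning, so it must come first — holds.
The latest acceptable start time for One-on-one is 3pm — holds.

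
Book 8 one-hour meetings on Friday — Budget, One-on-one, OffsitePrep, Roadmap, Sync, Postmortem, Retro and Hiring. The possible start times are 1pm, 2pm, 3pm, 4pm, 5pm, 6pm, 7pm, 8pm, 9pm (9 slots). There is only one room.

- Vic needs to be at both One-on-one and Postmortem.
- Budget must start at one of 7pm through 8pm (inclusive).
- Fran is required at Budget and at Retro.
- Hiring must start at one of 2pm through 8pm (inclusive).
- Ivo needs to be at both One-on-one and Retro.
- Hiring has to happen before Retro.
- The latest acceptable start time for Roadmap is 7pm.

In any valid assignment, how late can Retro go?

Precedence pushes Retro to at least 3pm.
Retro at 9pm is achievable: Hiring -> 2pm; OffsitePrep -> 4pm; Postmortem -> 6pm; Roadmap -> 1pm; Sync -> 5pm; One-on-one -> 3pm; Budget -> 7pm; Retro -> 9pm.

9pm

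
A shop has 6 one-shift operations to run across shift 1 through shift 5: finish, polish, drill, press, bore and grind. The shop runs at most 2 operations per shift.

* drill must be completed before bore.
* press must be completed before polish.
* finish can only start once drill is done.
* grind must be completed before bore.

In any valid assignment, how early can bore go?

Precedence pushes bore to at least shift 2.
bore at shift 2 is achievable: grind -> shift 1, finish -> shift 2, press -> shift 3, drill -> shift 1, bore -> shift 2, polish -> shift 4.

shift 2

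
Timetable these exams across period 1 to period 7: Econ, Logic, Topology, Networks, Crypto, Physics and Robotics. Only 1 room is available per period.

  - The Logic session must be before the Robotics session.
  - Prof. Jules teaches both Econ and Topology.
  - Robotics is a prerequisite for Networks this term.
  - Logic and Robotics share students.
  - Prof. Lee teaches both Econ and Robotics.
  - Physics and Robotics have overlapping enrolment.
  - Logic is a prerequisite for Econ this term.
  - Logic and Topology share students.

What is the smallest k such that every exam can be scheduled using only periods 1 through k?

The precedence chain requires at least 3 distinct periods.
With at most 1 per period and 7 exams, at least 7 periods are needed.
7 works (last occupied period: period 7): for example Physics in period 7, Robotics in period 2, Crypto in period 6, Networks in period 4, Econ in period 3, Topology in period 5, Logic in period 1.

7 periods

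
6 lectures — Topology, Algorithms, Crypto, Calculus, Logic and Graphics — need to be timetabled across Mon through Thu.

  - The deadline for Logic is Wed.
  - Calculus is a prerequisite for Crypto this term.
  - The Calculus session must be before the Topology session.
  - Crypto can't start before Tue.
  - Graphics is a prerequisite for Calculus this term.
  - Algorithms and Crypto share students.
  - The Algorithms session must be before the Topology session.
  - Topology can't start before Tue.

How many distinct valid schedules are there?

Splitting on Topology: it can be Wed (12), Thu (33). Listing each branch's schedules as (Algorithms, Crypto, Calculus, Logic, Graphics):
Topology=Wed: (Mon,Wed,Tue,Mon,Mon) (Mon,Wed,Tue,Tue,Mon) (Mon,Wed,Tue,Wed,Mon) (Mon,Thu,Tue,Mon,Mon) (Mon,Thu,Tue,Tue,Mon) (Mon,Thu,Tue,Wed,Mon) (Tue,Wed,Tue,Mon,Mon) (Tue,Wed,Tue,Tue,Mon) (Tue,Wed,Tue,Wed,Mon) (Tue,Thu,Tue,Mon,Mon) (Tue,Thu,Tue,Tue,Mon) (Tue,Thu,Tue,Wed,Mon) — 12.
Topology=Thu: (Mon,Wed,Tue,Mon,Mon) (Mon,Wed,Tue,Tue,Mon) (Mon,Wed,Tue,Wed,Mon) (Mon,Thu,Tue,Mon,Mon) (Mon,Thu,Tue,Tue,Mon) (Mon,Thu,Tue,Wed,Mon) (Mon,Thu,Wed,Mon,Mon) (Mon,Thu,Wed,Mon,Tue) (Mon,Thu,Wed,Tue,Mon) (Mon,Thu,Wed,Tue,Tue) (Mon,Thu,Wed,Wed,Mon) (Mon,Thu,Wed,Wed,Tue) (Tue,Wed,Tue,Mon,Mon) (Tue,Wed,Tue,Tue,Mon) (Tue,Wed,Tue,Wed,Mon) (Tue,Thu,Tue,Mon,Mon) (Tue,Thu,Tue,Tue,Mon) (Tue,Thu,Tue,Wed,Mon) (Tue,Thu,Wed,Mon,Mon) (Tue,Thu,Wed,Mon,Tue) (Tue,Thu,Wed,Tue,Mon) (Tue,Thu,Wed,Tue,Tue) (Tue,Thu,Wed,Wed,Mon) (Tue,Thu,Wed,Wed,Tue) (Wed,Thu,Tue,Mon,Mon) (Wed,Thu,Tue,Tue,Mon) (Wed,Thu,Tue,Wed,Mon) (Wed,Thu,Wed,Mon,Mon) (Wed,Thu,Wed,Mon,Tue) (Wed,Thu,Wed,Tue,Mon) (Wed,Thu,Wed,Tue,Tue) (Wed,Thu,Wed,Wed,Mon) (Wed,Thu,Wed,Wed,Tue) — 33.
Summing: 12 + 33 = 45.

45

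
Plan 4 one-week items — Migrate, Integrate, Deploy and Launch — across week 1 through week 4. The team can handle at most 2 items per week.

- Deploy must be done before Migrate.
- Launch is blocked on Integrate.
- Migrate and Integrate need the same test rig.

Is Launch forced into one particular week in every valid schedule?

No

Launch can be week 2 (e.g. Launch -> week 2; Migrate -> week 2; Integrate -> week 1; Deploy -> week 1) or week 3 (e.g. Migrate -> week 2; Deploy -> week 1; Launch -> week 3; Integrate -> week 1).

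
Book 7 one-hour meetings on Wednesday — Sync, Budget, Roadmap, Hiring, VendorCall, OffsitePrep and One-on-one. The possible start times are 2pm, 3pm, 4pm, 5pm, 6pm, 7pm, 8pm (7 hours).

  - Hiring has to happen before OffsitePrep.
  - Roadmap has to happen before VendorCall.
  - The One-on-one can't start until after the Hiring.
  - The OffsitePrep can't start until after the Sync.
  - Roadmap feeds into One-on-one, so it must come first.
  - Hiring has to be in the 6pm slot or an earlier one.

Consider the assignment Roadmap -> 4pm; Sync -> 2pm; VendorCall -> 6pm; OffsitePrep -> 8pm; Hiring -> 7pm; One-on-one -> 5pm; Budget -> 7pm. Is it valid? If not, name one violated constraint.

Roadmap feeds into One-on-one, so it must come first — holds.
The One-on-one can't start until after the Hiring — violated.
Roadmap has to happen before VendorCall — holds.
The OffsitePrep can't start until after the Sync — holds.
Hiring has to be in the 6pm slot or an earlier one — violated.
Hiring has to happen before OffsitePrep — holds.

No. Hiring has to be in the 6pm slot or an earlier one is not satisfied.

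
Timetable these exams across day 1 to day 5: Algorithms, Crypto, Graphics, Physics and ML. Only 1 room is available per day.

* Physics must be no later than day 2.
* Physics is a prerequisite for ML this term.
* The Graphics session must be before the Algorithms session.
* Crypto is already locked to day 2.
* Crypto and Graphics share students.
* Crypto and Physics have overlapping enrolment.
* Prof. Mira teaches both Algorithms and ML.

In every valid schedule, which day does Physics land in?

Physics's window is day 1–day 2.
Crypto is fixed at day 2, and Physics can't share a day with Crypto.
So Physics must be day 1.

day 1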